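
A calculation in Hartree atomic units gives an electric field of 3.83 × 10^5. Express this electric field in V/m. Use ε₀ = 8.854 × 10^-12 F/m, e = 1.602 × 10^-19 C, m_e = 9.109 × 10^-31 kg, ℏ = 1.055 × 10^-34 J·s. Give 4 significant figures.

1.965 × 10^17 V/m

One atomic unit of electric field: E_au = E_h/(e a₀) = m_e²e⁵/((4πε₀)³ℏ⁴) = 5.131 × 10^11 V/m.
3.83 × 10^5 × 5.131 × 10^11 V/m = 1.965 × 10^17 V/m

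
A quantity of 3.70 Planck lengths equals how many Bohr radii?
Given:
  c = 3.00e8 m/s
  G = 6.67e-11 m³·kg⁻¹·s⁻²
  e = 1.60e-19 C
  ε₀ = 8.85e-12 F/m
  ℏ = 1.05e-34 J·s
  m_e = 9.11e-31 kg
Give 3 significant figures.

Planck length: ℓ_P = √(ℏG/c³) = 1.61e-35 m
Bohr radius: a₀ = 4πε₀ℏ²/(m_e e²) = 5.26e-11 m
3.70 × 1.61e-35 / 5.26e-11 = 1.13e-24

1.13e-24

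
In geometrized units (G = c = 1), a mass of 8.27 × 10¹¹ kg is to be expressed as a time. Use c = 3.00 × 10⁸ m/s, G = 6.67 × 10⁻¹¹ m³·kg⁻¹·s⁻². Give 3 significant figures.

2.04 × 10⁻²⁴ s

Mass → time via G/c³.
8.27 × 10¹¹ kg × (G/c³) = 2.04 × 10⁻²⁴ s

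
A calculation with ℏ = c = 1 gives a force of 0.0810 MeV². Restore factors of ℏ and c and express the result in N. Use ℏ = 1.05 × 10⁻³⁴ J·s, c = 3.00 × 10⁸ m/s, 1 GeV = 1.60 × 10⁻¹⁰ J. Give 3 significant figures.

0.0658 N

Force is [E]/[L] = [E]²/(ℏc); restore (ℏc)⁻¹.
1 GeV² → 1/(ℏc) × (1 GeV in J)² = 8.13 × 10⁵ N.
Convert the energy scale: 0.0810 MeV² = 8.10 × 10⁻⁸ GeV².
Result: 8.10 × 10⁻⁸ × 8.13 × 10⁵ = 0.0658 N.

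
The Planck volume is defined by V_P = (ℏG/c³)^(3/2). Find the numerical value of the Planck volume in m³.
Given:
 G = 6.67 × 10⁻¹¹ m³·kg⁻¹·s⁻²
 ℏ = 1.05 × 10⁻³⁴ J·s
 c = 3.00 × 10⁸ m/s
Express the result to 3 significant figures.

V_P = (ℏG/c³)^(3/2)
  = √(1.75 × 10⁻²⁰⁹)
  = 4.18 × 10⁻¹⁰⁵ m³

4.18 × 10⁻¹⁰⁵ m³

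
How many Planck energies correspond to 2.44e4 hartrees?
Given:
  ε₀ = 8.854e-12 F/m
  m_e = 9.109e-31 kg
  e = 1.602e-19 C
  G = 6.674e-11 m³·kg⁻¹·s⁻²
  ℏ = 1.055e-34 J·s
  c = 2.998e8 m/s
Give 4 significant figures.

hartree: E_h = m_e e⁴/(4πε₀ℏ)² = 4.354e-18 J
Planck energy: E_P = √(ℏc⁵/G) = 1.957e9 J
2.44e4 × 4.354e-18 / 1.957e9 = 5.430e-23

5.430e-23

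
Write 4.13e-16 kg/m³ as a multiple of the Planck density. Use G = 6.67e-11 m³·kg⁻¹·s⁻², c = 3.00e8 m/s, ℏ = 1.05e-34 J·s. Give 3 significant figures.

Planck density: ρ_P = c⁵/(ℏG²) = 5.20e96 kg/m³.
4.13e-16 / 5.20e96 = 7.94e-113

7.94e-113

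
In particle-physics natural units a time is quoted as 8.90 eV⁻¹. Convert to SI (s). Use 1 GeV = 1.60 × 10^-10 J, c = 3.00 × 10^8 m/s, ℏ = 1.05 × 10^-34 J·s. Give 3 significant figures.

A time is [E]⁻¹ in ℏ=c=1; restore one factor of ℏ.
1 GeV⁻¹ → ℏ × (1 GeV in J)⁻¹ = 6.56 × 10^-25 s.
Convert the energy scale: 8.90 eV⁻¹ = 8.90 × 10^9 GeV⁻¹.
Result: 8.90 × 10^9 × 6.56 × 10^-25 = 5.84 × 10^-15 s.

5.84 × 10^-15 s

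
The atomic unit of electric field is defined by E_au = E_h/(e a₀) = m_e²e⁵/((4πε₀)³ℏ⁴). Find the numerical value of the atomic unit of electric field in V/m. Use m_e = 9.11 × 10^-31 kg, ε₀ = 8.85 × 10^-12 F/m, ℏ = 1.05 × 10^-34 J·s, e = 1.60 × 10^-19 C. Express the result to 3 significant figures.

5.20 × 10^11 V/m

E_au = E_h/(e a₀) = m_e²e⁵/((4πε₀)³ℏ⁴)
E_h = 4.38 × 10^-18 J
a₀ = 5.26 × 10^-11 m
E_h/(e·a₀) = 5.20 × 10^11 V/m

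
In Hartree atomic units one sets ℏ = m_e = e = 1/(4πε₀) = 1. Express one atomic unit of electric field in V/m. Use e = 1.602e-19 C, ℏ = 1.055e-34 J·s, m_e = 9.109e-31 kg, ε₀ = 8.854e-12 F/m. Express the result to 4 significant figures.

E_au = E_h/(e a₀) = m_e²e⁵/((4πε₀)³ℏ⁴)
E_h = 4.354e-18 J
a₀ = 5.297e-11 m
E_h/(e·a₀) = 5.131e11 V/m

5.131e11 V/m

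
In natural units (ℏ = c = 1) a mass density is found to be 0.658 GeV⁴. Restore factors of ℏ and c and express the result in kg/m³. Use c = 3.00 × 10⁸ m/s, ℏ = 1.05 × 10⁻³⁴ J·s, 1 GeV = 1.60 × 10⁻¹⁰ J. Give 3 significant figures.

Mass density is [E]/(c²[L]³) = [E]⁴/(ℏ³c⁵).
1 GeV⁴ → 1/(ℏ³c⁵) × (1 GeV in J)⁴ = 2.33 × 10²⁰ kg/m³.
Result: 0.658 × 2.33 × 10²⁰ = 1.53 × 10²⁰ kg/m³.

1.53 × 10²⁰ kg/m³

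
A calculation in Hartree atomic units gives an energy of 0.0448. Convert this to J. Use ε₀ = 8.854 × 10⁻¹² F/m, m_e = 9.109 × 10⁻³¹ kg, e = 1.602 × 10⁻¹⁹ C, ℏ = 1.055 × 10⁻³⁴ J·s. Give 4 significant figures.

1.951 × 10⁻¹⁹ J

One hartree: E_h = m_e e⁴/(4πε₀ℏ)² = 4.354 × 10⁻¹⁸ J.
0.0448 × 4.354 × 10⁻¹⁸ J = 1.951 × 10⁻¹⁹ J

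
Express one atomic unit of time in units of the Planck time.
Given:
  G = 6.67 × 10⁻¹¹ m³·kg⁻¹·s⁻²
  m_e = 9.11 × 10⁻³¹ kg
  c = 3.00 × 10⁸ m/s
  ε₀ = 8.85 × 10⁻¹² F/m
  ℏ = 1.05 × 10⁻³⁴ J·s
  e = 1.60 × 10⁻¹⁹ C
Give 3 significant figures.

4.47 × 10²⁶

atomic unit of time: τ_au = (4πε₀)²ℏ³/(m_e e⁴) = 2.40 × 10⁻¹⁷ s
Planck time: t_P = √(ℏG/c⁵) = 5.37 × 10⁻⁴⁴ s
ratio = 2.40 × 10⁻¹⁷ / 5.37 × 10⁻⁴⁴ = 4.47 × 10²⁶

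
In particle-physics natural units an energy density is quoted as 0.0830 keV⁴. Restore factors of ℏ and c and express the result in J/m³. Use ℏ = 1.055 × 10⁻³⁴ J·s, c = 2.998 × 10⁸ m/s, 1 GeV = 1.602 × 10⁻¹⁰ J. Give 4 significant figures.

[E]/[L]³ = [E]⁴/(ℏc)³; restore (ℏc)⁻³.
1 GeV⁴ → 1/(ℏc)³ × (1 GeV in J)⁴ = 2.082 × 10³⁷ J/m³.
Convert the energy scale: 0.0830 keV⁴ = 8.30 × 10⁻²⁶ GeV⁴.
Result: 8.30 × 10⁻²⁶ × 2.082 × 10³⁷ = 1.728 × 10¹² J/m³.

1.728 × 10¹² J/m³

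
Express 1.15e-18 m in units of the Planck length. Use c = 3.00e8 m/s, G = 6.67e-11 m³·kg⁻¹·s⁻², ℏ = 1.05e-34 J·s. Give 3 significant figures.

Planck length: ℓ_P = √(ℏG/c³) = 1.61e-35 m.
1.15e-18 / 1.61e-35 = 7.14e16

7.14e16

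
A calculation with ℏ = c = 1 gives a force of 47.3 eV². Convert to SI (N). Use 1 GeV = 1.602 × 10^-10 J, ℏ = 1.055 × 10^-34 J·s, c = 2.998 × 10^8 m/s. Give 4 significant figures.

Force is [E]/[L] = [E]²/(ℏc); restore (ℏc)⁻¹.
1 GeV² → 1/(ℏc) × (1 GeV in J)² = 8.114 × 10^5 N.
Convert the energy scale: 47.3 eV² = 4.73 × 10^-17 GeV².
Result: 4.73 × 10^-17 × 8.114 × 10^5 = 3.838 × 10^-11 N.

3.838 × 10^-11 N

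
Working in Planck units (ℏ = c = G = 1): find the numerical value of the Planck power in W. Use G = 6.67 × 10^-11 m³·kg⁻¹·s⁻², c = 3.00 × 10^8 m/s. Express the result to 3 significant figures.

From ℏ = c = G = 1 the power scale is P_P = c⁵/G.
  = 2.43 × 10^42 / 6.67 × 10^-11
  = 3.64 × 10^52 W

3.64 × 10^52 W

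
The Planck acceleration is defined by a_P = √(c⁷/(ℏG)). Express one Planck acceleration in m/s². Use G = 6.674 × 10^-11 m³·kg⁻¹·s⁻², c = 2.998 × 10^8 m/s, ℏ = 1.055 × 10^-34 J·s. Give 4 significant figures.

a_P = √(c⁷/(ℏG))
  = √(3.092 × 10^103)
  = 5.560 × 10^51 m/s²

5.560 × 10^51 m/s²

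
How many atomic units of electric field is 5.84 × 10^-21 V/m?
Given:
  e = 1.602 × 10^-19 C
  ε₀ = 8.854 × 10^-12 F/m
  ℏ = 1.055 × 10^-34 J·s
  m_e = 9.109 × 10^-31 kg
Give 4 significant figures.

1.138 × 10^-32

atomic unit of electric field: E_au = E_h/(e a₀) = m_e²e⁵/((4πε₀)³ℏ⁴) = 5.131 × 10^11 V/m.
5.84 × 10^-21 / 5.131 × 10^11 = 1.138 × 10^-32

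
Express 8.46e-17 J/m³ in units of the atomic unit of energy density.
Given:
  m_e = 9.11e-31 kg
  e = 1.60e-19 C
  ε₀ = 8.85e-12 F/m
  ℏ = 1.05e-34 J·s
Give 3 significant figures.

atomic unit of energy density: u_au = E_h/a₀³ = m_e⁴e¹⁰/((4πε₀)⁵ℏ⁸) = 3.01e13 J/m³.
8.46e-17 / 3.01e13 = 2.81e-30

2.81e-30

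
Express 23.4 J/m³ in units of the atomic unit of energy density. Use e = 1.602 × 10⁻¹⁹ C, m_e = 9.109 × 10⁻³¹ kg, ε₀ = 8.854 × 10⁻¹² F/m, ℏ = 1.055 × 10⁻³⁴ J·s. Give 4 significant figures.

7.989 × 10⁻¹³

atomic unit of energy density: u_au = E_h/a₀³ = m_e⁴e¹⁰/((4πε₀)⁵ℏ⁸) = 2.929 × 10¹³ J/m³.
23.4 / 2.929 × 10¹³ = 7.989 × 10⁻¹³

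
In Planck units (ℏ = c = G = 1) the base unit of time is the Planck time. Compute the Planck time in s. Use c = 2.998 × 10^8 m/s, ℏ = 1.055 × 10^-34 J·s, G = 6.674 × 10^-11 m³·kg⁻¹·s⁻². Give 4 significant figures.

t_P = √(ℏG/c⁵)
  = √(2.907 × 10^-87)
  = 5.392 × 10^-44 s

5.392 × 10^-44 s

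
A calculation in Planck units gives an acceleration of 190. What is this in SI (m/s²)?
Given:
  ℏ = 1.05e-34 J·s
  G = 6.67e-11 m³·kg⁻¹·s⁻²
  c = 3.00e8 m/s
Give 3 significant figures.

One Planck acceleration: a_P = √(c⁷/(ℏG)) = 5.59e51 m/s².
190 × 5.59e51 m/s² = 1.06e54 m/s²

1.06e54 m/s²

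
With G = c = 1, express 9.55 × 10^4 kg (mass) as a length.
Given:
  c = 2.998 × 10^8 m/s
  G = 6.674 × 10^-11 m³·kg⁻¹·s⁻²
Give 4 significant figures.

In G = c = 1 units mass has dimensions of length; the conversion factor is G/c².
9.55 × 10^4 kg × (G/c²) = 7.091 × 10^-23 m

7.091 × 10^-23 m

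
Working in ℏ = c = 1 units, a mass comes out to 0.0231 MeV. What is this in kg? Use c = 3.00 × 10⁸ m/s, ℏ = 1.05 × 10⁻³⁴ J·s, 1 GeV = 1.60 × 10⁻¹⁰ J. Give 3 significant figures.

4.11 × 10⁻³² kg

Mass is [E]/c²; divide by c².
1 GeV → 1/c² × (1 GeV in J) = 1.78 × 10⁻²⁷ kg.
Convert the energy scale: 0.0231 MeV = 2.31 × 10⁻⁵ GeV.
Result: 2.31 × 10⁻⁵ × 1.78 × 10⁻²⁷ = 4.11 × 10⁻³² kg.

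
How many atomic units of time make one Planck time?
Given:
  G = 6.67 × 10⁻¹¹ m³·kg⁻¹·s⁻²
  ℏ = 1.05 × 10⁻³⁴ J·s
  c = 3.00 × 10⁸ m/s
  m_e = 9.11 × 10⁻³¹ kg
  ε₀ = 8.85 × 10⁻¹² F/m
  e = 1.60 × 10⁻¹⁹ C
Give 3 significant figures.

Planck time: t_P = √(ℏG/c⁵) = 5.37 × 10⁻⁴⁴ s
atomic unit of time: τ_au = (4πε₀)²ℏ³/(m_e e⁴) = 2.40 × 10⁻¹⁷ s
ratio = 5.37 × 10⁻⁴⁴ / 2.40 × 10⁻¹⁷ = 2.24 × 10⁻²⁷

2.24 × 10⁻²⁷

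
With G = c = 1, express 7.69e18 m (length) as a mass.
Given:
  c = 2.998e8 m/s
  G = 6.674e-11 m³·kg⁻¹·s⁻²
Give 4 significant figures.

1.036e46 kg

Length → mass via c²/G.
7.69e18 m × (c²/G) = 1.036e46 kg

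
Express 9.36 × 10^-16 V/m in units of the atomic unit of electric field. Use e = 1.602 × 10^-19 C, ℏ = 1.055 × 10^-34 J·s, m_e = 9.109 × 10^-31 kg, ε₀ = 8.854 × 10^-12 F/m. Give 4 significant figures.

1.824 × 10^-27

atomic unit of electric field: E_au = E_h/(e a₀) = m_e²e⁵/((4πε₀)³ℏ⁴) = 5.131 × 10^11 V/m.
9.36 × 10^-16 / 5.131 × 10^11 = 1.824 × 10^-27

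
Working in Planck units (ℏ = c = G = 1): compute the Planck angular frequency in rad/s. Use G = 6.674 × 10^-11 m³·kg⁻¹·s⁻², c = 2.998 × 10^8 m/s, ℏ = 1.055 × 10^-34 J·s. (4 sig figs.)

1.855 × 10^43 rad/s

Dimensional analysis gives ω_P = √(c⁵/(ℏG)).
  = √(3.440 × 10^86)
  = 1.855 × 10^43 rad/s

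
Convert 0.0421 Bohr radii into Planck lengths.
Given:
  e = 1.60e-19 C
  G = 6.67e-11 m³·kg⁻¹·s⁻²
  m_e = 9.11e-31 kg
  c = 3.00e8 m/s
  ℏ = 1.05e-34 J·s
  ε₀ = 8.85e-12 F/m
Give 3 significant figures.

Bohr radius: a₀ = 4πε₀ℏ²/(m_e e²) = 5.26e-11 m
Planck length: ℓ_P = √(ℏG/c³) = 1.61e-35 m
0.0421 × 5.26e-11 / 1.61e-35 = 1.37e23

1.37e23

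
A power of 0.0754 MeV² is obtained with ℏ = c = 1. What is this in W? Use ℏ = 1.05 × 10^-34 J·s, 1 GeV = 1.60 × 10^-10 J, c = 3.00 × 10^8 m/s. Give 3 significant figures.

Power is [E]/[T] = [E]²/ℏ.
1 GeV² → 1/ℏ × (1 GeV in J)² = 2.44 × 10^14 W.
Convert the energy scale: 0.0754 MeV² = 7.54 × 10^-8 GeV².
Result: 7.54 × 10^-8 × 2.44 × 10^14 = 1.84 × 10^7 W.

1.84 × 10^7 W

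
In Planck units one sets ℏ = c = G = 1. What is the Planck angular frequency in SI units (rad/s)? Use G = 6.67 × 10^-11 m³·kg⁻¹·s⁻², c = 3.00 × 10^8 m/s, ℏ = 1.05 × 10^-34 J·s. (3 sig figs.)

ω_P = √(c⁵/(ℏG))
  = √(3.47 × 10^86)
  = 1.86 × 10^43 rad/s

1.86 × 10^43 rad/s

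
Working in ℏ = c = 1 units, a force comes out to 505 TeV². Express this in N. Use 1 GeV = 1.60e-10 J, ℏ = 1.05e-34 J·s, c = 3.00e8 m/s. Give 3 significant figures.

4.10e14 N

Force is [E]/[L] = [E]²/(ℏc); restore (ℏc)⁻¹.
1 GeV² → 1/(ℏc) × (1 GeV in J)² = 8.13e5 N.
Convert the energy scale: 505 TeV² = 5.05e8 GeV².
Result: 5.05e8 × 8.13e5 = 4.10e14 N.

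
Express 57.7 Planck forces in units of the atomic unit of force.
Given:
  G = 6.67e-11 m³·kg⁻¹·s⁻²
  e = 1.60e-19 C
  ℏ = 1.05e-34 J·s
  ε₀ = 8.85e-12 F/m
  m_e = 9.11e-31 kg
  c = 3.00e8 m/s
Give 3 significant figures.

Planck force: F_P = c⁴/G = 1.21e44 N
atomic unit of force: F_au = E_h/a₀ = m_e²e⁶/((4πε₀)³ℏ⁴) = 8.33e-8 N
57.7 × 1.21e44 / 8.33e-8 = 8.41e52

8.41e52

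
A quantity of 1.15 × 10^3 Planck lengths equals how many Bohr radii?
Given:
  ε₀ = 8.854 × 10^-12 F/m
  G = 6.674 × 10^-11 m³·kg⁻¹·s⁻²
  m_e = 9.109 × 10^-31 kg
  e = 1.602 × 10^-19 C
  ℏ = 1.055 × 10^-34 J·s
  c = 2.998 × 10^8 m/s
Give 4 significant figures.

3.509 × 10^-22

Planck length: ℓ_P = √(ℏG/c³) = 1.616 × 10^-35 m
Bohr radius: a₀ = 4πε₀ℏ²/(m_e e²) = 5.297 × 10^-11 m
1.15 × 10^3 × 1.616 × 10^-35 / 5.297 × 10^-11 = 3.509 × 10^-22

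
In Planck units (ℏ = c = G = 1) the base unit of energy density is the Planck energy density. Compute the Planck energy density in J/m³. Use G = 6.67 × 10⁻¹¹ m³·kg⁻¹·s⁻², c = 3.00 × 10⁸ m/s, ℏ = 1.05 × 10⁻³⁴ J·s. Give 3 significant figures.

4.68 × 10¹¹³ J/m³

u_P = c⁷/(ℏG²)
  = 2.19 × 10⁵⁹ / 4.67 × 10⁻⁵⁵
  = 4.68 × 10¹¹³ J/m³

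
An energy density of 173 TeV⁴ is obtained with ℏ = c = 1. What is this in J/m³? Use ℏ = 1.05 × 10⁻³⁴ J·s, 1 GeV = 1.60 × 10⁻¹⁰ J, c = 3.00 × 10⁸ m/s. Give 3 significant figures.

[E]/[L]³ = [E]⁴/(ℏc)³; restore (ℏc)⁻³.
1 GeV⁴ → 1/(ℏc)³ × (1 GeV in J)⁴ = 2.10 × 10³⁷ J/m³.
Convert the energy scale: 173 TeV⁴ = 1.73 × 10¹⁴ GeV⁴.
Result: 1.73 × 10¹⁴ × 2.10 × 10³⁷ = 3.63 × 10⁵¹ J/m³.

3.63 × 10⁵¹ J/m³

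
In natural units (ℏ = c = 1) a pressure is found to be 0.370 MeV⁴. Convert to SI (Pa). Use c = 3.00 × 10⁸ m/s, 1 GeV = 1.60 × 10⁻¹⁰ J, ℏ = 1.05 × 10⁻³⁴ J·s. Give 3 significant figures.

7.76 × 10²⁴ Pa

Pressure is [E]/[L]³ = [E]⁴/(ℏc)³.
1 GeV⁴ → 1/(ℏc)³ × (1 GeV in J)⁴ = 2.10 × 10³⁷ Pa.
Convert the energy scale: 0.370 MeV⁴ = 3.70 × 10⁻¹³ GeV⁴.
Result: 3.70 × 10⁻¹³ × 2.10 × 10³⁷ = 7.76 × 10²⁴ Pa.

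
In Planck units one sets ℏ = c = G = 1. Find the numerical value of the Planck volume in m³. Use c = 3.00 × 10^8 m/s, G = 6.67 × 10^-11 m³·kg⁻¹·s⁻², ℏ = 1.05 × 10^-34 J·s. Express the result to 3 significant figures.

V_P = (ℏG/c³)^(3/2)
  = √(1.75 × 10^-209)
  = 4.18 × 10^-105 m³

4.18 × 10^-105 m³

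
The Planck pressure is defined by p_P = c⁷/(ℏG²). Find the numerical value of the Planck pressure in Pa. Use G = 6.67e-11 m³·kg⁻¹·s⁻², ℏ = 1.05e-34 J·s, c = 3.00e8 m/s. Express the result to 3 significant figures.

p_P = c⁷/(ℏG²)
  = 2.19e59 / 4.67e-55
  = 4.68e113 Pa

4.68e113 Pa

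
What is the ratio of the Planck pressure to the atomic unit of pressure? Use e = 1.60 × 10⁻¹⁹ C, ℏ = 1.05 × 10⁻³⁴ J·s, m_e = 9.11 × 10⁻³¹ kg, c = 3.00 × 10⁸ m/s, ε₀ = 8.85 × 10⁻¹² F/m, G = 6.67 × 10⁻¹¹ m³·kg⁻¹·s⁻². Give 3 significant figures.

1.55 × 10¹⁰⁰

Planck pressure: p_P = c⁷/(ℏG²) = 4.68 × 10¹¹³ Pa
atomic unit of pressure: P_au = E_h/a₀³ = m_e⁴e¹⁰/((4πε₀)⁵ℏ⁸) = 3.01 × 10¹³ Pa
ratio = 4.68 × 10¹¹³ / 3.01 × 10¹³ = 1.55 × 10¹⁰⁰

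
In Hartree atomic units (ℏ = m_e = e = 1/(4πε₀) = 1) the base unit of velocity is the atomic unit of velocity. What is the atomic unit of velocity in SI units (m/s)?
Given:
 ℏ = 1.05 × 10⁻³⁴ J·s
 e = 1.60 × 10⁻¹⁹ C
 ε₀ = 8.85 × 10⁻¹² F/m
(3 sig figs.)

2.19 × 10⁶ m/s

v_au = e²/(4πε₀ℏ)
  = 2.56 × 10⁻³⁸ / 1.17 × 10⁻⁴⁴
  = 2.19 × 10⁶ m/s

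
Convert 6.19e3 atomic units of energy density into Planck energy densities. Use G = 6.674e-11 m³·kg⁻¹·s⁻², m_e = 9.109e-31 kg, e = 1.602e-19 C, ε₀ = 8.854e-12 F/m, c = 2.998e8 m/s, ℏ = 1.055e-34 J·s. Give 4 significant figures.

3.914e-97

atomic unit of energy density: u_au = E_h/a₀³ = m_e⁴e¹⁰/((4πε₀)⁵ℏ⁸) = 2.929e13 J/m³
Planck energy density: u_P = c⁷/(ℏG²) = 4.632e113 J/m³
6.19e3 × 2.929e13 / 4.632e113 = 3.914e-97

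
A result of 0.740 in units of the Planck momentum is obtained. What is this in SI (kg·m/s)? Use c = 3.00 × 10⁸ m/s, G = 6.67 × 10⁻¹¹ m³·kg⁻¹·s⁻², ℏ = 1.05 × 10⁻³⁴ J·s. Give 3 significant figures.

4.82 kg·m/s

One Planck momentum: p_P = √(ℏc³/G) = 6.52 kg·m/s.
0.740 × 6.52 kg·m/s = 4.82 kg·m/s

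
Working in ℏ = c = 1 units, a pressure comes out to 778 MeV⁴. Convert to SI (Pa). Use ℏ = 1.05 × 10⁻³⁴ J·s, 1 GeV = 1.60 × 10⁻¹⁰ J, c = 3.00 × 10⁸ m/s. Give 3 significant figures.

1.63 × 10²⁸ Pa

Pressure is [E]/[L]³ = [E]⁴/(ℏc)³.
1 GeV⁴ → 1/(ℏc)³ × (1 GeV in J)⁴ = 2.10 × 10³⁷ Pa.
Convert the energy scale: 778 MeV⁴ = 7.78 × 10⁻¹⁰ GeV⁴.
Result: 7.78 × 10⁻¹⁰ × 2.10 × 10³⁷ = 1.63 × 10²⁸ Pa.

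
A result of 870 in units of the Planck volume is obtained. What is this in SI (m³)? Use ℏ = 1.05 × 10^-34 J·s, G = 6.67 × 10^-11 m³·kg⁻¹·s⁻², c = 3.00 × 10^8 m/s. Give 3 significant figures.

3.63 × 10^-102 m³

One Planck volume: V_P = (ℏG/c³)^(3/2) = 4.18 × 10^-105 m³.
870 × 4.18 × 10^-105 m³ = 3.63 × 10^-102 m³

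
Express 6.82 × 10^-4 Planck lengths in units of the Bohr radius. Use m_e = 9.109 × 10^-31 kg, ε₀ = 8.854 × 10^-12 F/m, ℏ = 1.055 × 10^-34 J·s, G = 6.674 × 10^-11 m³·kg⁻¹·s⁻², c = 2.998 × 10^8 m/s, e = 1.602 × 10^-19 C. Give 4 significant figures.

Planck length: ℓ_P = √(ℏG/c³) = 1.616 × 10^-35 m
Bohr radius: a₀ = 4πε₀ℏ²/(m_e e²) = 5.297 × 10^-11 m
6.82 × 10^-4 × 1.616 × 10^-35 / 5.297 × 10^-11 = 2.081 × 10^-28

2.081 × 10^-28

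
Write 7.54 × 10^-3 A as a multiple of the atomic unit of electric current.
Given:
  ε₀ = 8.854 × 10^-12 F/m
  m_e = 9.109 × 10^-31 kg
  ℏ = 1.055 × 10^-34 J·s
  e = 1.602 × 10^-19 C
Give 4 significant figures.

1.140

atomic unit of electric current: I_au = e E_h/ℏ = m_e e⁵/((4πε₀)²ℏ³) = 6.612 × 10^-3 A.
7.54 × 10^-3 / 6.612 × 10^-3 = 1.140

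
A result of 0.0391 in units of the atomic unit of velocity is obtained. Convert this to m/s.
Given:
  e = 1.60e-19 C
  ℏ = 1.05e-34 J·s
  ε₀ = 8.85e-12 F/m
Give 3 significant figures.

One atomic unit of velocity: v_au = e²/(4πε₀ℏ) = 2.19e6 m/s.
0.0391 × 2.19e6 m/s = 8.57e4 m/s

8.57e4 m/s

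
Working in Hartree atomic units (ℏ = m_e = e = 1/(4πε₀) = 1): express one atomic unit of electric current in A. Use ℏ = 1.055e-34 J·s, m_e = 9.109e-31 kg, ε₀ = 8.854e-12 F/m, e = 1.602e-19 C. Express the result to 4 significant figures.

From ℏ = m_e = e = 1/(4πε₀) = 1 the current scale is I_au = e E_h/ℏ = m_e e⁵/((4πε₀)²ℏ³).
E_h = 4.354e-18 J
e·E_h/ℏ = 6.612e-3 A

6.612e-3 A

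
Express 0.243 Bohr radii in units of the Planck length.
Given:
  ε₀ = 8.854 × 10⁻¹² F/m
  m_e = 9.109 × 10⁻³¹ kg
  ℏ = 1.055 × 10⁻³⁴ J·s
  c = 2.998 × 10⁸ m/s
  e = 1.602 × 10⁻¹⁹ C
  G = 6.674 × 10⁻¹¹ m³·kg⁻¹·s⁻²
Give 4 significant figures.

7.963 × 10²³

Bohr radius: a₀ = 4πε₀ℏ²/(m_e e²) = 5.297 × 10⁻¹¹ m
Planck length: ℓ_P = √(ℏG/c³) = 1.616 × 10⁻³⁵ m
0.243 × 5.297 × 10⁻¹¹ / 1.616 × 10⁻³⁵ = 7.963 × 10²³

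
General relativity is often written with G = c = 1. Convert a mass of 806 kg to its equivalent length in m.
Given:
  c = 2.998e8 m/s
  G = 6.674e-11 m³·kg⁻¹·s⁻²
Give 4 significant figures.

In G = c = 1 units mass has dimensions of length; the conversion factor is G/c².
806 kg × (G/c²) = 5.985e-25 m

5.985e-25 m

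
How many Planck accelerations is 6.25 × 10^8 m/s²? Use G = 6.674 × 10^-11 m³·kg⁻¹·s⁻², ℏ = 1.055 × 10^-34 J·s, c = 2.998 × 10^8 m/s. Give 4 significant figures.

Planck acceleration: a_P = √(c⁷/(ℏG)) = 5.560 × 10^51 m/s².
6.25 × 10^8 / 5.560 × 10^51 = 1.124 × 10^-43

1.124 × 10^-43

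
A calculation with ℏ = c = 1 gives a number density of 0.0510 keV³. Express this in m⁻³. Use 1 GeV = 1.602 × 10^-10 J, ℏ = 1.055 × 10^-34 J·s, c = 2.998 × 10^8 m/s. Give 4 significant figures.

6.627 × 10^27 m⁻³

Number density is [L]⁻³ = [E]³/(ℏc)³.
1 GeV³ → 1/(ℏc)³ × (1 GeV in J)³ = 1.299 × 10^47 m⁻³.
Convert the energy scale: 0.0510 keV³ = 5.10 × 10^-20 GeV³.
Result: 5.10 × 10^-20 × 1.299 × 10^47 = 6.627 × 10^27 m⁻³.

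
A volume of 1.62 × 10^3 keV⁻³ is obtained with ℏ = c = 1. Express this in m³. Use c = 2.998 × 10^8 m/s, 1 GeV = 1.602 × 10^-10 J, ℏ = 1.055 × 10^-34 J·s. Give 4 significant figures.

Volume is [L]³ = [E]⁻³·(ℏc)³.
1 GeV⁻³ → (ℏc)³ × (1 GeV in J)⁻³ = 7.696 × 10^-48 m³.
Convert the energy scale: 1.62 × 10^3 keV⁻³ = 1.62 × 10^21 GeV⁻³.
Result: 1.62 × 10^21 × 7.696 × 10^-48 = 1.247 × 10^-26 m³.

1.247 × 10^-26 m³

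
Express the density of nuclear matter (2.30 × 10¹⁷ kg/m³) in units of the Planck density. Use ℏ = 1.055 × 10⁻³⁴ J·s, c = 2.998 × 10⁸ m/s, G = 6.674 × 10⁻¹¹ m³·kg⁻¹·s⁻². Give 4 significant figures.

4.463 × 10⁻⁸⁰

Planck density: ρ_P = c⁵/(ℏG²) = 5.154 × 10⁹⁶ kg/m³.
2.30 × 10¹⁷ / 5.154 × 10⁹⁶ = 4.463 × 10⁻⁸⁰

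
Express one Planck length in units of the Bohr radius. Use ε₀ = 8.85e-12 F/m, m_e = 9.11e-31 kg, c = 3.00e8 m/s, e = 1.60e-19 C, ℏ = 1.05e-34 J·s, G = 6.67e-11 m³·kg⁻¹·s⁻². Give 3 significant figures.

Planck length: ℓ_P = √(ℏG/c³) = 1.61e-35 m
Bohr radius: a₀ = 4πε₀ℏ²/(m_e e²) = 5.26e-11 m
ratio = 1.61e-35 / 5.26e-11 = 3.06e-25

3.06e-25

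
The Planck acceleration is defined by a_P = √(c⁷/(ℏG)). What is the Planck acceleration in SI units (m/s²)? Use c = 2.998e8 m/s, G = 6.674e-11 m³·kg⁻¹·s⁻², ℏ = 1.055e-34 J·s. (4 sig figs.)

5.560e51 m/s²

a_P = √(c⁷/(ℏG))
  = √(3.092e103)
  = 5.560e51 m/s²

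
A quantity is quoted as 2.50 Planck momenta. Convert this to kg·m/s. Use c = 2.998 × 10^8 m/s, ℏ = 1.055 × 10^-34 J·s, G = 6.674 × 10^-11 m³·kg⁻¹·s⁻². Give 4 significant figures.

One Planck momentum: p_P = √(ℏc³/G) = 6.527 kg·m/s.
2.50 × 6.527 kg·m/s = 16.32 kg·m/s

16.32 kg·m/s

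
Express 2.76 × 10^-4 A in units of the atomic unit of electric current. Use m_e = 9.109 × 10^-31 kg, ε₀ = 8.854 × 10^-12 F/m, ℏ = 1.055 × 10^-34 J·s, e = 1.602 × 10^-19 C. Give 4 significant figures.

0.04174

atomic unit of electric current: I_au = e E_h/ℏ = m_e e⁵/((4πε₀)²ℏ³) = 6.612 × 10^-3 A.
2.76 × 10^-4 / 6.612 × 10^-3 = 0.04174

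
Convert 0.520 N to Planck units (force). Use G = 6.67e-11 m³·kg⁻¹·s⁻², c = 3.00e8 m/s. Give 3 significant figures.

4.28e-45

Planck force: F_P = c⁴/G = 1.21e44 N.
0.520 / 1.21e44 = 4.28e-45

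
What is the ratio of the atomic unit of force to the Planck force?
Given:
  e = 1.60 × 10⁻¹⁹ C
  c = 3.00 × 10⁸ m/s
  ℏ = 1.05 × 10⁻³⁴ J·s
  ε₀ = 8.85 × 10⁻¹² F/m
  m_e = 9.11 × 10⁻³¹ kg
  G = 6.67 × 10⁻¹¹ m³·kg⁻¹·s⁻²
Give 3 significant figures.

6.86 × 10⁻⁵²

atomic unit of force: F_au = E_h/a₀ = m_e²e⁶/((4πε₀)³ℏ⁴) = 8.33 × 10⁻⁸ N
Planck force: F_P = c⁴/G = 1.21 × 10⁴⁴ N
ratio = 8.33 × 10⁻⁸ / 1.21 × 10⁴⁴ = 6.86 × 10⁻⁵²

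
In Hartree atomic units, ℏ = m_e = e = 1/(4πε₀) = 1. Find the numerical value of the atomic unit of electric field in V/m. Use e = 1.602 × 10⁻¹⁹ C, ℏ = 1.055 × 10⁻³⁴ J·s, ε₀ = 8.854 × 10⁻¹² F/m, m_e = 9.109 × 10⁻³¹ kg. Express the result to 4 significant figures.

5.131 × 10¹¹ V/m

Dimensional analysis gives E_au = E_h/(e a₀) = m_e²e⁵/((4πε₀)³ℏ⁴).
E_h = 4.354 × 10⁻¹⁸ J
a₀ = 5.297 × 10⁻¹¹ m
E_h/(e·a₀) = 5.131 × 10¹¹ V/m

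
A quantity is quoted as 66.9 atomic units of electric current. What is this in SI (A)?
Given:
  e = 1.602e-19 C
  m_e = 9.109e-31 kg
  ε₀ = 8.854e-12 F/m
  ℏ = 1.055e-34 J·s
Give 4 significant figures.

0.4423 A

One atomic unit of electric current: I_au = e E_h/ℏ = m_e e⁵/((4πε₀)²ℏ³) = 6.612e-3 A.
66.9 × 6.612e-3 A = 0.4423 A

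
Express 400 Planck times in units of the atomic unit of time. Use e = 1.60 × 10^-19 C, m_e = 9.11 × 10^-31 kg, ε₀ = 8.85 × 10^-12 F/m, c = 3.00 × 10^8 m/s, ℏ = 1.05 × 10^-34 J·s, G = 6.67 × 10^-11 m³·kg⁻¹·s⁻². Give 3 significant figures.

8.95 × 10^-25

Planck time: t_P = √(ℏG/c⁵) = 5.37 × 10^-44 s
atomic unit of time: τ_au = (4πε₀)²ℏ³/(m_e e⁴) = 2.40 × 10^-17 s
400 × 5.37 × 10^-44 / 2.40 × 10^-17 = 8.95 × 10^-25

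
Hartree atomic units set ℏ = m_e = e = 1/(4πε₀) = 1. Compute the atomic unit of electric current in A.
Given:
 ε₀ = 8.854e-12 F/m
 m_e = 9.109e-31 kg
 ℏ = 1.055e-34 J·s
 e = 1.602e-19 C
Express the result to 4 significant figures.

6.612e-3 A

The unique combination of the constants set to 1 with dimensions of current is I_au = e E_h/ℏ = m_e e⁵/((4πε₀)²ℏ³).
E_h = 4.354e-18 J
e·E_h/ℏ = 6.612e-3 A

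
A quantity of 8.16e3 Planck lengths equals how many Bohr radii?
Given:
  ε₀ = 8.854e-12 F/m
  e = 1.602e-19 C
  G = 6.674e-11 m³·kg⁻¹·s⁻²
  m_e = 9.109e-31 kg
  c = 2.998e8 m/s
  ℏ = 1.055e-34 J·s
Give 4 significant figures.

2.490e-21

Planck length: ℓ_P = √(ℏG/c³) = 1.616e-35 m
Bohr radius: a₀ = 4πε₀ℏ²/(m_e e²) = 5.297e-11 m
8.16e3 × 1.616e-35 / 5.297e-11 = 2.490e-21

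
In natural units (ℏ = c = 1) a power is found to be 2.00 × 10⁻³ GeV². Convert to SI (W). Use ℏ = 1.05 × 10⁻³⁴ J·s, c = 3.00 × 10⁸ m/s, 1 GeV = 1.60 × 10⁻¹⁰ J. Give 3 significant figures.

Power is [E]/[T] = [E]²/ℏ.
1 GeV² → 1/ℏ × (1 GeV in J)² = 2.44 × 10¹⁴ W.
Result: 2.00 × 10⁻³ × 2.44 × 10¹⁴ = 4.88 × 10¹¹ W.

4.88 × 10¹¹ W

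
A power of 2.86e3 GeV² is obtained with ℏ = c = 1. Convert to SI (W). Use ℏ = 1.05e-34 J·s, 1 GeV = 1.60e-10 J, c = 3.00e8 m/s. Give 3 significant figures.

6.97e17 W

Power is [E]/[T] = [E]²/ℏ.
1 GeV² → 1/ℏ × (1 GeV in J)² = 2.44e14 W.
Result: 2.86e3 × 2.44e14 = 6.97e17 W.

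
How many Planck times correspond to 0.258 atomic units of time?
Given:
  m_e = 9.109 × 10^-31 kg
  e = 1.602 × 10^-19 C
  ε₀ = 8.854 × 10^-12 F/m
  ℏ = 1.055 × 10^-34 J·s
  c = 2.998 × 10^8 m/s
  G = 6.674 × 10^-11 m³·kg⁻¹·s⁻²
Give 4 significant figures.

1.159 × 10^26

atomic unit of time: τ_au = (4πε₀)²ℏ³/(m_e e⁴) = 2.423 × 10^-17 s
Planck time: t_P = √(ℏG/c⁵) = 5.392 × 10^-44 s
0.258 × 2.423 × 10^-17 / 5.392 × 10^-44 = 1.159 × 10^26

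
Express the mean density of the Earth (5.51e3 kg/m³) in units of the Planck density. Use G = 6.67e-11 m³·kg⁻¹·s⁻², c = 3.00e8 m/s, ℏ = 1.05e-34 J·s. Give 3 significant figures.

1.06e-93

Planck density: ρ_P = c⁵/(ℏG²) = 5.20e96 kg/m³.
5.51e3 / 5.20e96 = 1.06e-93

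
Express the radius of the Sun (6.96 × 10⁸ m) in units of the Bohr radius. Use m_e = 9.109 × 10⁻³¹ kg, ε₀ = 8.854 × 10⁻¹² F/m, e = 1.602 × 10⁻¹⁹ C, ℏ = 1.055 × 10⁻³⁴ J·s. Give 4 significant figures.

1.314 × 10¹⁹

Bohr radius: a₀ = 4πε₀ℏ²/(m_e e²) = 5.297 × 10⁻¹¹ m.
6.96 × 10⁸ / 5.297 × 10⁻¹¹ = 1.314 × 10¹⁹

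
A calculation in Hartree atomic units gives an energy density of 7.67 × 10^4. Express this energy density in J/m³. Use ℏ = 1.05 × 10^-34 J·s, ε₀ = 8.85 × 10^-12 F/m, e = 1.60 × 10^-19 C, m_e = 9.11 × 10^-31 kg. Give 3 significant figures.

One atomic unit of energy density: u_au = E_h/a₀³ = m_e⁴e¹⁰/((4πε₀)⁵ℏ⁸) = 3.01 × 10^13 J/m³.
7.67 × 10^4 × 3.01 × 10^13 J/m³ = 2.31 × 10^18 J/m³

2.31 × 10^18 J/m³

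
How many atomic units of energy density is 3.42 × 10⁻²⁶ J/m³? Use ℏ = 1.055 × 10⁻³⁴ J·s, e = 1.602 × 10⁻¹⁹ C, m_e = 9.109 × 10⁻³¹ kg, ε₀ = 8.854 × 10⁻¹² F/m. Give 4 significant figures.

atomic unit of energy density: u_au = E_h/a₀³ = m_e⁴e¹⁰/((4πε₀)⁵ℏ⁸) = 2.929 × 10¹³ J/m³.
3.42 × 10⁻²⁶ / 2.929 × 10¹³ = 1.168 × 10⁻³⁹

1.168 × 10⁻³⁹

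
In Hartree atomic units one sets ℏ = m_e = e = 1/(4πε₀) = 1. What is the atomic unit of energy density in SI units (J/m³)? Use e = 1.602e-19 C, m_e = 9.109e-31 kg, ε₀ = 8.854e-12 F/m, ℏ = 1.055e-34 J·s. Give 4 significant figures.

2.929e13 J/m³

u_au = E_h/a₀³ = m_e⁴e¹⁰/((4πε₀)⁵ℏ⁸)
E_h = 4.354e-18 J
a₀ = 5.297e-11 m
E_h/a₀³ = 2.929e13 J/m³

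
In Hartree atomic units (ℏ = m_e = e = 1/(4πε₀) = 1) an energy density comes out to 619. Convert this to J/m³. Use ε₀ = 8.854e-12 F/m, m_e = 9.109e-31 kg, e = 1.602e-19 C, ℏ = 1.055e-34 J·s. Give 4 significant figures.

1.813e16 J/m³

One atomic unit of energy density: u_au = E_h/a₀³ = m_e⁴e¹⁰/((4πε₀)⁵ℏ⁸) = 2.929e13 J/m³.
619 × 2.929e13 J/m³ = 1.813e16 J/m³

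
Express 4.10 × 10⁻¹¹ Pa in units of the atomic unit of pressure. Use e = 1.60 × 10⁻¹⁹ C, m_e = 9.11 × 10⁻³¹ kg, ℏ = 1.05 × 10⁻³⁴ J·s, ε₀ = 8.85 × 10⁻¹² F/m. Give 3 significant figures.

1.36 × 10⁻²⁴

atomic unit of pressure: P_au = E_h/a₀³ = m_e⁴e¹⁰/((4πε₀)⁵ℏ⁸) = 3.01 × 10¹³ Pa.
4.10 × 10⁻¹¹ / 3.01 × 10¹³ = 1.36 × 10⁻²⁴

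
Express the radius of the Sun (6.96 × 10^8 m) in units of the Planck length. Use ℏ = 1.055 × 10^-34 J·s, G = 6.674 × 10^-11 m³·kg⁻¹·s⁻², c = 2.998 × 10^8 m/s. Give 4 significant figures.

Planck length: ℓ_P = √(ℏG/c³) = 1.616 × 10^-35 m.
6.96 × 10^8 / 1.616 × 10^-35 = 4.306 × 10^43

4.306 × 10^43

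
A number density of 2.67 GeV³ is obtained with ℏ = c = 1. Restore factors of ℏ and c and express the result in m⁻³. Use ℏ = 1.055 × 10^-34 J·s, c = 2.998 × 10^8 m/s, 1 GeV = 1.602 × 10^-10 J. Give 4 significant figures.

3.469 × 10^47 m⁻³

Number density is [L]⁻³ = [E]³/(ℏc)³.
1 GeV³ → 1/(ℏc)³ × (1 GeV in J)³ = 1.299 × 10^47 m⁻³.
Result: 2.67 × 1.299 × 10^47 = 3.469 × 10^47 m⁻³.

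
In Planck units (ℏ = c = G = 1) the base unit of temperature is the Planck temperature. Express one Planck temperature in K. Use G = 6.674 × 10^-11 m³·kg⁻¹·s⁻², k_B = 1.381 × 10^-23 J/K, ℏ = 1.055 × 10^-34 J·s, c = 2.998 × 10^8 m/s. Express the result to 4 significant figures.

T_P = √(ℏc⁵/G) / k_B
  = √(3.828 × 10^18) × 7.241 × 10^22
  = 1.417 × 10^32 K

1.417 × 10^32 K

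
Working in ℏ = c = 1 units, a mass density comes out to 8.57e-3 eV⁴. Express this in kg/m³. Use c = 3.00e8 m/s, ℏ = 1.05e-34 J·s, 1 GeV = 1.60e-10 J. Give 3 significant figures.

Mass density is [E]/(c²[L]³) = [E]⁴/(ℏ³c⁵).
1 GeV⁴ → 1/(ℏ³c⁵) × (1 GeV in J)⁴ = 2.33e20 kg/m³.
Convert the energy scale: 8.57e-3 eV⁴ = 8.57e-39 GeV⁴.
Result: 8.57e-39 × 2.33e20 = 2.00e-18 kg/m³.

2.00e-18 kg/m³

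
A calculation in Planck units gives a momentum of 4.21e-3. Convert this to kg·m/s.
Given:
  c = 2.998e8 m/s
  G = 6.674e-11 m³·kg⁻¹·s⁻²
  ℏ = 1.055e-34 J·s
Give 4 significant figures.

0.02748 kg·m/s

One Planck momentum: p_P = √(ℏc³/G) = 6.527 kg·m/s.
4.21e-3 × 6.527 kg·m/s = 0.02748 kg·m/s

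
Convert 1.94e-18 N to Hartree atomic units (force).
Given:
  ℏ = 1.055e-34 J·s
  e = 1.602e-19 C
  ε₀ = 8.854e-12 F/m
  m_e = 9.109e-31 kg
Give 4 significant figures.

atomic unit of force: F_au = E_h/a₀ = m_e²e⁶/((4πε₀)³ℏ⁴) = 8.220e-8 N.
1.94e-18 / 8.220e-8 = 2.360e-11

2.360e-11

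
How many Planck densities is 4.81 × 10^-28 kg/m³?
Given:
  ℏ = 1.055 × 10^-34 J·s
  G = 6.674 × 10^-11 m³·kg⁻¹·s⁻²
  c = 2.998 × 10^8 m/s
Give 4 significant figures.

Planck density: ρ_P = c⁵/(ℏG²) = 5.154 × 10^96 kg/m³.
4.81 × 10^-28 / 5.154 × 10^96 = 9.333 × 10^-125

9.333 × 10^-125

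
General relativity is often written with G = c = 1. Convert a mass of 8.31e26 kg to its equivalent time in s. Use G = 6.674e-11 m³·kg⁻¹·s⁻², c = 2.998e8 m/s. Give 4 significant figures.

2.058e-9 s

Mass → time via G/c³.
8.31e26 kg × (G/c³) = 2.058e-9 s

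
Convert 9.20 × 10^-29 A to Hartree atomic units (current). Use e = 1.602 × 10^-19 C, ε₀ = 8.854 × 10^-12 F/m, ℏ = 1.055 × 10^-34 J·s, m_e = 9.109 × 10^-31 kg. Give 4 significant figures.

1.391 × 10^-26

atomic unit of electric current: I_au = e E_h/ℏ = m_e e⁵/((4πε₀)²ℏ³) = 6.612 × 10^-3 A.
9.20 × 10^-29 / 6.612 × 10^-3 = 1.391 × 10^-26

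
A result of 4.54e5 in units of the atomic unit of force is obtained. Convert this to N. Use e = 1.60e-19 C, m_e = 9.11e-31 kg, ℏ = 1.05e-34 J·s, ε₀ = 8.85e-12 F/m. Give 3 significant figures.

One atomic unit of force: F_au = E_h/a₀ = m_e²e⁶/((4πε₀)³ℏ⁴) = 8.33e-8 N.
4.54e5 × 8.33e-8 N = 0.0378 N

0.0378 N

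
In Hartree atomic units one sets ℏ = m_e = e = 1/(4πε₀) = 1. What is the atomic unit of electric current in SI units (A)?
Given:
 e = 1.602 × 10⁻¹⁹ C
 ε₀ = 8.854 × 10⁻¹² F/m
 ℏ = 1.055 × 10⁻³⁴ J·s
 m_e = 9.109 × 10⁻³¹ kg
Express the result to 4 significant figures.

I_au = e E_h/ℏ = m_e e⁵/((4πε₀)²ℏ³)
E_h = 4.354 × 10⁻¹⁸ J
e·E_h/ℏ = 6.612 × 10⁻³ A

6.612 × 10⁻³ A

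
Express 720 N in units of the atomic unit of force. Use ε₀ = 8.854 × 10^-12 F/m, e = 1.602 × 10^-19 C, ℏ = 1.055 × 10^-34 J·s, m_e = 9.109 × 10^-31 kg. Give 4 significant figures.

atomic unit of force: F_au = E_h/a₀ = m_e²e⁶/((4πε₀)³ℏ⁴) = 8.220 × 10^-8 N.
720 / 8.220 × 10^-8 = 8.759 × 10^9

8.759 × 10^9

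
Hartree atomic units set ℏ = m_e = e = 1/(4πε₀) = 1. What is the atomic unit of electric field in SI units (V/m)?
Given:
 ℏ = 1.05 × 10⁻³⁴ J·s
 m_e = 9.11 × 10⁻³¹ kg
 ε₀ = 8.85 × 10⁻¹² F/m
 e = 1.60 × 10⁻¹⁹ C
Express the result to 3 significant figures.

The unique combination of the constants set to 1 with dimensions of electric field is E_au = E_h/(e a₀) = m_e²e⁵/((4πε₀)³ℏ⁴).
E_h = 4.38 × 10⁻¹⁸ J
a₀ = 5.26 × 10⁻¹¹ m
E_h/(e·a₀) = 5.20 × 10¹¹ V/m

5.20 × 10¹¹ V/m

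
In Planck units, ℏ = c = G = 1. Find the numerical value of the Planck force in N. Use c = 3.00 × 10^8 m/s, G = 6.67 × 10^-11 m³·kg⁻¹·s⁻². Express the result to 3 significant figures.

1.21 × 10^44 N

The unique combination of the constants set to 1 with dimensions of force is F_P = c⁴/G.
  = 8.10 × 10^33 / 6.67 × 10^-11
  = 1.21 × 10^44 N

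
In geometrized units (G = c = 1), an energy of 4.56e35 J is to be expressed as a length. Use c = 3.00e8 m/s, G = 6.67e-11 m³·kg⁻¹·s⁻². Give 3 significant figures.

Energy → length via G/c⁴.
4.56e35 J × (G/c⁴) = 3.75e-9 m

3.75e-9 m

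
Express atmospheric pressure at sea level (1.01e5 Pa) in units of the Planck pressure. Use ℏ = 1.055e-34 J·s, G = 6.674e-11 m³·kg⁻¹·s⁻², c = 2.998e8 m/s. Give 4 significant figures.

2.180e-109

Planck pressure: p_P = c⁷/(ℏG²) = 4.632e113 Pa.
1.01e5 / 4.632e113 = 2.180e-109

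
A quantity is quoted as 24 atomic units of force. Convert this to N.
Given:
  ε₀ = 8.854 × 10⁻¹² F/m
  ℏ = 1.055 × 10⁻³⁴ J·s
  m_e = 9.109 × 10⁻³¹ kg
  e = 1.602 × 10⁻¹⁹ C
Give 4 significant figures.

One atomic unit of force: F_au = E_h/a₀ = m_e²e⁶/((4πε₀)³ℏ⁴) = 8.220 × 10⁻⁸ N.
24 × 8.220 × 10⁻⁸ N = 1.973 × 10⁻⁶ N

1.973 × 10⁻⁶ N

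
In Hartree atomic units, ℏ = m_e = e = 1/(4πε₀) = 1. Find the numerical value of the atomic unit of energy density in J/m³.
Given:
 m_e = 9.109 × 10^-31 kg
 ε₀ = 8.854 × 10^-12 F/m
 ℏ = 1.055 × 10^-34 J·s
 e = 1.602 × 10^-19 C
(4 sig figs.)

From ℏ = m_e = e = 1/(4πε₀) = 1 the energy density scale is u_au = E_h/a₀³ = m_e⁴e¹⁰/((4πε₀)⁵ℏ⁸).
E_h = 4.354 × 10^-18 J
a₀ = 5.297 × 10^-11 m
E_h/a₀³ = 2.929 × 10^13 J/m³

2.929 × 10^13 J/m³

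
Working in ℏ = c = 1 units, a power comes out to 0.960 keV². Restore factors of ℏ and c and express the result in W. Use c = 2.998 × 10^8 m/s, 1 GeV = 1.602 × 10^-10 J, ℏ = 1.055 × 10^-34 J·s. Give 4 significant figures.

233.5 W

Power is [E]/[T] = [E]²/ℏ.
1 GeV² → 1/ℏ × (1 GeV in J)² = 2.433 × 10^14 W.
Convert the energy scale: 0.960 keV² = 9.60 × 10^-13 GeV².
Result: 9.60 × 10^-13 × 2.433 × 10^14 = 233.5 W.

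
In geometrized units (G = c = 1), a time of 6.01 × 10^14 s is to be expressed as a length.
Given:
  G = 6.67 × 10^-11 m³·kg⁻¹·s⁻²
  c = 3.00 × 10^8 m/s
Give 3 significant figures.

1.80 × 10^23 m

Time → length via c.
6.01 × 10^14 s × (c) = 1.80 × 10^23 m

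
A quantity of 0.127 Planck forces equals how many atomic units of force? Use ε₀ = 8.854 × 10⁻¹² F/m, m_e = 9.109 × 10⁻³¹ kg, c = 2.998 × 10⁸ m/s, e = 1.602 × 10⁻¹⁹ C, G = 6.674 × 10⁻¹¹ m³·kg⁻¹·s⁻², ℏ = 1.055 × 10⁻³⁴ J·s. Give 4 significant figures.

1.870 × 10⁵⁰

Planck force: F_P = c⁴/G = 1.210 × 10⁴⁴ N
atomic unit of force: F_au = E_h/a₀ = m_e²e⁶/((4πε₀)³ℏ⁴) = 8.220 × 10⁻⁸ N
0.127 × 1.210 × 10⁴⁴ / 8.220 × 10⁻⁸ = 1.870 × 10⁵⁰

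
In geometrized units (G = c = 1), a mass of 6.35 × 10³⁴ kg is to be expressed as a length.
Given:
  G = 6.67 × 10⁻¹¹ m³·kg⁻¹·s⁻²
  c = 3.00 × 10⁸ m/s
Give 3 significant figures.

In G = c = 1 units mass has dimensions of length; the conversion factor is G/c².
6.35 × 10³⁴ kg × (G/c²) = 4.71 × 10⁷ m

4.71 × 10⁷ m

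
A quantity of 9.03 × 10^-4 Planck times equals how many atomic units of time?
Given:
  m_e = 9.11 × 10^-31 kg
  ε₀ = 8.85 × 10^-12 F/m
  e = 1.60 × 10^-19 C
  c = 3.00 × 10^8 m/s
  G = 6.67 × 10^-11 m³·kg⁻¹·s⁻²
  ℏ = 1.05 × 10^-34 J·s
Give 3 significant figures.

Planck time: t_P = √(ℏG/c⁵) = 5.37 × 10^-44 s
atomic unit of time: τ_au = (4πε₀)²ℏ³/(m_e e⁴) = 2.40 × 10^-17 s
9.03 × 10^-4 × 5.37 × 10^-44 / 2.40 × 10^-17 = 2.02 × 10^-30

2.02 × 10^-30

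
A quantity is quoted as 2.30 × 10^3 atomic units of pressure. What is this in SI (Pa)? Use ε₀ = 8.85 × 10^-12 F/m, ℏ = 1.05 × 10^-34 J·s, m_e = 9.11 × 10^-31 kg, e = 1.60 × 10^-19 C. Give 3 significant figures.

One atomic unit of pressure: P_au = E_h/a₀³ = m_e⁴e¹⁰/((4πε₀)⁵ℏ⁸) = 3.01 × 10^13 Pa.
2.30 × 10^3 × 3.01 × 10^13 Pa = 6.93 × 10^16 Pa

6.93 × 10^16 Pa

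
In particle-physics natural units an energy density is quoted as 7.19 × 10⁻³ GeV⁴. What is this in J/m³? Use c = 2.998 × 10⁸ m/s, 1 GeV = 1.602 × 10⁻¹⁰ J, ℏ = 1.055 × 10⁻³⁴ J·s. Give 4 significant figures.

1.497 × 10³⁵ J/m³

[E]/[L]³ = [E]⁴/(ℏc)³; restore (ℏc)⁻³.
1 GeV⁴ → 1/(ℏc)³ × (1 GeV in J)⁴ = 2.082 × 10³⁷ J/m³.
Result: 7.19 × 10⁻³ × 2.082 × 10³⁷ = 1.497 × 10³⁵ J/m³.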